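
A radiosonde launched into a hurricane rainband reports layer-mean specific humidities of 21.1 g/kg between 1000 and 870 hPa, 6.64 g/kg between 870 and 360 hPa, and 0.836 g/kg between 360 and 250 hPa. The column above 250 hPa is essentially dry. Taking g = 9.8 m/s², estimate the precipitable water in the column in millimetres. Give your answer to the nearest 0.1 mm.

Precipitable water is the column-integrated vapour mass per unit area: PW = (1/g) Σ q̄ Δp, with q in kg/kg and Δp in Pa (1 kg/m² of water = 1 mm).
Layer 1000–870 hPa: Δp = 130 hPa = 13000 Pa, q̄ = 0.0211 kg/kg → 0.0211 × 13000 / 9.8 = 27.99 mm
Layer 870–360 hPa: Δp = 510 hPa = 51000 Pa, q̄ = 0.00664 kg/kg → 0.00664 × 51000 / 9.8 = 34.56 mm
Layer 360–250 hPa: Δp = 110 hPa = 11000 Pa, q̄ = 0.000836 kg/kg → 0.000836 × 11000 / 9.8 = 0.94 mm
PW = 27.99 + 34.56 + 0.94 = 63.49 ≈ 63.5 mm.

PW ≈ 63.5 mm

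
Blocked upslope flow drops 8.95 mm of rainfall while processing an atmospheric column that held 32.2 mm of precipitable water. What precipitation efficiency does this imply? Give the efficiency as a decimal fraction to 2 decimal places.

ε ≈ 0.28

ε = rainfall / PW = 8.95 / 32.2 = 0.28.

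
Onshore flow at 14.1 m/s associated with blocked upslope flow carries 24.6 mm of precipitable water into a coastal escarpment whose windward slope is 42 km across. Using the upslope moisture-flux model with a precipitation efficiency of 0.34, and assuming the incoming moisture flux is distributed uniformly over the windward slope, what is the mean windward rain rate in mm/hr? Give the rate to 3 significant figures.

R ≈ 10.1 mm/hr

Incoming column moisture flux per unit ridge length: F = V × PW = 14.1 × 24.6 = 346.86 mm·m/s.
Spread over the 42 km slope with efficiency ε = 0.34: R = ε·F/W = 0.34 × 346.86 / 42000 m = 2.808e-03 mm/s.
R = 2.808e-03 × 3600 = 10.1 mm/hr.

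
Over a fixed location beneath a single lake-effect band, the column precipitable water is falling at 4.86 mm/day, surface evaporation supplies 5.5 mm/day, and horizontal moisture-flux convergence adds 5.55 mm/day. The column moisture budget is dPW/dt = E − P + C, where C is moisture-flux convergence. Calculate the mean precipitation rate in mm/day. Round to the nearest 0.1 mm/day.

dPW/dt = -4.86 mm/day.
P = E + C − dPW/dt = 5.5 + (5.55) − (-4.86) = 15.9 mm/day.

P ≈ 15.9 mm/day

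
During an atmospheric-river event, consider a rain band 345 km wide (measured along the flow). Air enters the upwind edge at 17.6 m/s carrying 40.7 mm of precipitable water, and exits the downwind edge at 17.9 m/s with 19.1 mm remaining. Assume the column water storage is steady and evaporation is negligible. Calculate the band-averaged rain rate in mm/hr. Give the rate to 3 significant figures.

R ≈ 3.91 mm/hr

Column moisture flux per unit crosswind length is F = V × PW.
Inflow: F_in = 17.6 × 40.7 = 716.32 mm·m/s
Outflow: F_out = 17.9 × 19.1 = 341.89 mm·m/s
Steady-state rate R = (F_in − F_out)/L = (716.32 − 341.89) / 345000 m = 1.085e-03 mm/s.
R = 1.085e-03 × 3600 = 3.91 mm/hr.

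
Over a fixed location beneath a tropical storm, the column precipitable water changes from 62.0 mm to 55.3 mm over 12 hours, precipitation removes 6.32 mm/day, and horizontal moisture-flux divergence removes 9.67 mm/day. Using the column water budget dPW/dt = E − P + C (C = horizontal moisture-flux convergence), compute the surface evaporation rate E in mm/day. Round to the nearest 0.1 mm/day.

E ≈ 2.6 mm/day

dPW/dt = (55.3 − 62.0) mm / (12/24 day) = -13.400 mm/day.
E = dPW/dt + P − C = (-13.400) + 6.32 − (-9.67) = 2.6 mm/day.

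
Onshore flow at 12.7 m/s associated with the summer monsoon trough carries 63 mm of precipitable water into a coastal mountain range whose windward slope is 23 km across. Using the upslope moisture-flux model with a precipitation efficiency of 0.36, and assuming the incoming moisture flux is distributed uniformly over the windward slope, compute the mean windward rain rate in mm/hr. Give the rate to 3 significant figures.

R ≈ 45.1 mm/hr

Incoming column moisture flux per unit ridge length: F = V × PW = 12.7 × 63 = 800.1 mm·m/s.
Spread over the 23 km slope with efficiency ε = 0.36: R = ε·F/W = 0.36 × 800.1 / 23000 m = 1.252e-02 mm/s.
R = 1.252e-02 × 3600 = 45.1 mm/hr.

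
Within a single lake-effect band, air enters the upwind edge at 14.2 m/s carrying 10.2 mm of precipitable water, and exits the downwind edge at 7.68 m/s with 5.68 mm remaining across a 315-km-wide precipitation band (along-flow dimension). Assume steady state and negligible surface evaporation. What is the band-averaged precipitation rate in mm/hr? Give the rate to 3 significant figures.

R ≈ 1.16 mm/hr

Column moisture flux per unit crosswind length is F = V × PW.
Inflow: F_in = 14.2 × 10.2 = 144.84 mm·m/s
Outflow: F_out = 7.68 × 5.68 = 43.6224 mm·m/s
Steady-state rate R = (F_in − F_out)/L = (144.84 − 43.6224) / 315000 m = 3.213e-04 mm/s.
R = 3.213e-04 × 3600 = 1.16 mm/hr.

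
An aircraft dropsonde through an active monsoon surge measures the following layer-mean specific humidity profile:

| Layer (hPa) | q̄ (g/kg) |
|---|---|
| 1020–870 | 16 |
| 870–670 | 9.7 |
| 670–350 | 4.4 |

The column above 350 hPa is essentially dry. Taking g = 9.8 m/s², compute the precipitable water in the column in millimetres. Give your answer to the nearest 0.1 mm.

PW ≈ 58.7 mm

Precipitable water is the column-integrated vapour mass per unit area: PW = (1/g) Σ q̄ Δp, with q in kg/kg and Δp in Pa (1 kg/m² of water = 1 mm).
Layer 1020–870 hPa: Δp = 150 hPa = 15000 Pa, q̄ = 0.016 kg/kg → 0.016 × 15000 / 9.8 = 24.49 mm
Layer 870–670 hPa: Δp = 200 hPa = 20000 Pa, q̄ = 0.0097 kg/kg → 0.0097 × 20000 / 9.8 = 19.80 mm
Layer 670–350 hPa: Δp = 320 hPa = 32000 Pa, q̄ = 0.0044 kg/kg → 0.0044 × 32000 / 9.8 = 14.37 mm
PW = 24.49 + 19.80 + 14.37 = 58.66 ≈ 58.7 mm.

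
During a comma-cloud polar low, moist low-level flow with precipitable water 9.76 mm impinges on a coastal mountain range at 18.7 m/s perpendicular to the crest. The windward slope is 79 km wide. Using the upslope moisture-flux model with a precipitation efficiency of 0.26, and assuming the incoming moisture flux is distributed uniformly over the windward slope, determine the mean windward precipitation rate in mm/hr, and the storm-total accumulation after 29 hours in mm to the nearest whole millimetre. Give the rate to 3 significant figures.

R ≈ 2.16 mm/hr; total ≈ 63 mm

Incoming column moisture flux per unit ridge length: F = V × PW = 18.7 × 9.76 = 182.512 mm·m/s.
Spread over the 79 km slope with efficiency ε = 0.26: R = ε·F/W = 0.26 × 182.512 / 79000 m = 6.007e-04 mm/s.
R = 6.007e-04 × 3600 = 2.16 mm/hr.
Over 29 h: total = 2.16 × 29 = 62.64 ≈ 63 mm.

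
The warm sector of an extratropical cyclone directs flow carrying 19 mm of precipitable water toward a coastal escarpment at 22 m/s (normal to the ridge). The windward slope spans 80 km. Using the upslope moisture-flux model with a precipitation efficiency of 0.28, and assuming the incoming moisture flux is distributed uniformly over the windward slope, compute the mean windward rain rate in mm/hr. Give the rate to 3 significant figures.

Incoming column moisture flux per unit ridge length: F = V × PW = 22 × 19 = 418 mm·m/s.
Spread over the 80 km slope with efficiency ε = 0.28: R = ε·F/W = 0.28 × 418 / 80000 m = 1.463e-03 mm/s.
R = 1.463e-03 × 3600 = 5.27 mm/hr.

R ≈ 5.27 mm/hr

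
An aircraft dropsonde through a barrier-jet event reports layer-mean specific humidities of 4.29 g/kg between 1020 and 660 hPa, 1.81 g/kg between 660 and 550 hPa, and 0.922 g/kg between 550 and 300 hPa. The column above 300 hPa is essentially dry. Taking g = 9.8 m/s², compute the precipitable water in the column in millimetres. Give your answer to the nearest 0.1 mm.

Precipitable water is the column-integrated vapour mass per unit area: PW = (1/g) Σ q̄ Δp, with q in kg/kg and Δp in Pa (1 kg/m² of water = 1 mm).
Layer 1020–660 hPa: Δp = 360 hPa = 36000 Pa, q̄ = 0.00429 kg/kg → 0.00429 × 36000 / 9.8 = 15.76 mm
Layer 660–550 hPa: Δp = 110 hPa = 11000 Pa, q̄ = 0.00181 kg/kg → 0.00181 × 11000 / 9.8 = 2.03 mm
Layer 550–300 hPa: Δp = 250 hPa = 25000 Pa, q̄ = 0.000922 kg/kg → 0.000922 × 25000 / 9.8 = 2.35 mm
PW = 15.76 + 2.03 + 2.35 = 20.14 ≈ 20.1 mm.

PW ≈ 20.1 mm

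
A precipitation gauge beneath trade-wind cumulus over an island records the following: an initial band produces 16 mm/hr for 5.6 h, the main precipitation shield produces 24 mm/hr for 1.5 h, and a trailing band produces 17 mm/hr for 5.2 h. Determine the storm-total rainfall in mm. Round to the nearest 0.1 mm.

Total = Σ Rᵢ Δtᵢ = 16 × 5.6 + 24 × 1.5 + 17 × 5.2
      = 89.6 + 36 + 88.4 = 214.0 mm.

total ≈ 214.0 mm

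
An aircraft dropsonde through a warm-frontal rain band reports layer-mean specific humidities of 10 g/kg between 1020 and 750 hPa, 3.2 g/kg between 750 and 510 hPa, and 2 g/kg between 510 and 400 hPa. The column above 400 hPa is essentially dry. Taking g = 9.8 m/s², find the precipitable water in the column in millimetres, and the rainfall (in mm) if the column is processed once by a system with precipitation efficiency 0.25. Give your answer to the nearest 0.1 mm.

Precipitable water is the column-integrated vapour mass per unit area: PW = (1/g) Σ q̄ Δp, with q in kg/kg and Δp in Pa (1 kg/m² of water = 1 mm).
Layer 1020–750 hPa: Δp = 270 hPa = 27000 Pa, q̄ = 0.01 kg/kg → 0.01 × 27000 / 9.8 = 27.55 mm
Layer 750–510 hPa: Δp = 240 hPa = 24000 Pa, q̄ = 0.0032 kg/kg → 0.0032 × 24000 / 9.8 = 7.84 mm
Layer 510–400 hPa: Δp = 110 hPa = 11000 Pa, q̄ = 0.002 kg/kg → 0.002 × 11000 / 9.8 = 2.24 mm
PW = 27.55 + 7.84 + 2.24 = 37.63 ≈ 37.6 mm.
Rainfall = ε × PW = 0.25 × 37.6 = 9.4 mm.

PW ≈ 37.6 mm; rainfall ≈ 9.4 mm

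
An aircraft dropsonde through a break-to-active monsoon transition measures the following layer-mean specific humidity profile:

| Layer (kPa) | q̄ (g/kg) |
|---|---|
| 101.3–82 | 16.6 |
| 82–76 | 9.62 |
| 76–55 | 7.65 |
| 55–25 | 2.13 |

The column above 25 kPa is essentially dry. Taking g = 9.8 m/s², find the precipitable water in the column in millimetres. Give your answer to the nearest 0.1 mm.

Precipitable water is the column-integrated vapour mass per unit area: PW = (1/g) Σ q̄ Δp, with q in kg/kg and Δp in Pa (1 kg/m² of water = 1 mm).
Layer 101.3–82 kPa: Δp = 193 hPa = 19300 Pa, q̄ = 0.0166 kg/kg → 0.0166 × 19300 / 9.8 = 32.69 mm
Layer 82–76 kPa: Δp = 60 hPa = 6000 Pa, q̄ = 0.00962 kg/kg → 0.00962 × 6000 / 9.8 = 5.89 mm
Layer 76–55 kPa: Δp = 210 hPa = 21000 Pa, q̄ = 0.00765 kg/kg → 0.00765 × 21000 / 9.8 = 16.39 mm
Layer 55–25 kPa: Δp = 300 hPa = 30000 Pa, q̄ = 0.00213 kg/kg → 0.00213 × 30000 / 9.8 = 6.52 mm
PW = 32.69 + 5.89 + 16.39 + 6.52 = 61.49 ≈ 61.5 mm.

PW ≈ 61.5 mm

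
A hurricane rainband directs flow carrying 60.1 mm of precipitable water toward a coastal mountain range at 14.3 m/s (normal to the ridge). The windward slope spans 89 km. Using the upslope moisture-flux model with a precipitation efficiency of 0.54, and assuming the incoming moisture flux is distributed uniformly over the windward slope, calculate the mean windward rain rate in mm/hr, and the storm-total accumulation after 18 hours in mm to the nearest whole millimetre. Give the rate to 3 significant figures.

Incoming column moisture flux per unit ridge length: F = V × PW = 14.3 × 60.1 = 859.43 mm·m/s.
Spread over the 89 km slope with efficiency ε = 0.54: R = ε·F/W = 0.54 × 859.43 / 89000 m = 5.215e-03 mm/s.
R = 5.215e-03 × 3600 = 18.8 mm/hr.
Over 18 h: total = 18.8 × 18 = 338.4 ≈ 338 mm.

R ≈ 18.8 mm/hr; total ≈ 338 mm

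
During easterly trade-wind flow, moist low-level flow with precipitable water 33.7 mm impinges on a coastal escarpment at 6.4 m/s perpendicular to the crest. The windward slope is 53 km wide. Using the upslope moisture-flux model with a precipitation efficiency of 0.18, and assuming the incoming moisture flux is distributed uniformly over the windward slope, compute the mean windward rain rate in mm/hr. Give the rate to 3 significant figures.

Incoming column moisture flux per unit ridge length: F = V × PW = 6.4 × 33.7 = 215.68 mm·m/s.
Spread over the 53 km slope with efficiency ε = 0.18: R = ε·F/W = 0.18 × 215.68 / 53000 m = 7.325e-04 mm/s.
R = 7.325e-04 × 3600 = 2.64 mm/hr.

R ≈ 2.64 mm/hr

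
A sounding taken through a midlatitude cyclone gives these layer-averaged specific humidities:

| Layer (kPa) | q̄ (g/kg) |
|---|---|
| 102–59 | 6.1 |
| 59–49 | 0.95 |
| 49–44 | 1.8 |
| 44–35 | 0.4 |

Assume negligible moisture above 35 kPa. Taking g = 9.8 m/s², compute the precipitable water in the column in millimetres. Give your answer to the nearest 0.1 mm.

Precipitable water is the column-integrated vapour mass per unit area: PW = (1/g) Σ q̄ Δp, with q in kg/kg and Δp in Pa (1 kg/m² of water = 1 mm).
Layer 102–59 kPa: Δp = 430 hPa = 43000 Pa, q̄ = 0.0061 kg/kg → 0.0061 × 43000 / 9.8 = 26.77 mm
Layer 59–49 kPa: Δp = 100 hPa = 10000 Pa, q̄ = 0.00095 kg/kg → 0.00095 × 10000 / 9.8 = 0.97 mm
Layer 49–44 kPa: Δp = 50 hPa = 5000 Pa, q̄ = 0.0018 kg/kg → 0.0018 × 5000 / 9.8 = 0.92 mm
Layer 44–35 kPa: Δp = 90 hPa = 9000 Pa, q̄ = 0.0004 kg/kg → 0.0004 × 9000 / 9.8 = 0.37 mm
PW = 26.77 + 0.97 + 0.92 + 0.37 = 29.03 ≈ 29.0 mm.

PW ≈ 29.0 mm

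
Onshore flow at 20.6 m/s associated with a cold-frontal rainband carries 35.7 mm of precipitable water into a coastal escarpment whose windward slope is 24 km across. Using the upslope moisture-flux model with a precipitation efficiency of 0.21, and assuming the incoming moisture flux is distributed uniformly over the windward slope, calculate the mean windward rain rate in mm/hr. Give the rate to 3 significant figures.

R ≈ 23.2 mm/hr

Incoming column moisture flux per unit ridge length: F = V × PW = 20.6 × 35.7 = 735.42 mm·m/s.
Spread over the 24 km slope with efficiency ε = 0.21: R = ε·F/W = 0.21 × 735.42 / 24000 m = 6.435e-03 mm/s.
R = 6.435e-03 × 3600 = 23.2 mm/hr.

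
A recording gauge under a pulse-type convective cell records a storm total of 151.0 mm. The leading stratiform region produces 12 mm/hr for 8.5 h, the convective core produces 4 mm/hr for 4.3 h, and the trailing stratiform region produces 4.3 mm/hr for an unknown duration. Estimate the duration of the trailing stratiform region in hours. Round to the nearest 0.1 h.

Known phases: 12 × 8.5 + 4 × 4.3 = 102 + 17.2 = 119.2 mm.
Remaining depth = 151.0 − 119.2 = 31.8 mm.
Duration = 31.8 / 4.3 = 7.4 h.

duration ≈ 7.4 h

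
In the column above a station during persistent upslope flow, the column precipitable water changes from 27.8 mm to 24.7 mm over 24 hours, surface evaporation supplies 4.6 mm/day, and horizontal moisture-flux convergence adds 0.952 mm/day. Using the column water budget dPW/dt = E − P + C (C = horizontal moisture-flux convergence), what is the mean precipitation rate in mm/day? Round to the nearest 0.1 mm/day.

P ≈ 8.7 mm/day

dPW/dt = (24.7 − 27.8) mm / (24/24 day) = -3.100 mm/day.
P = E + C − dPW/dt = 4.6 + (0.952) − (-3.100) = 8.7 mm/day.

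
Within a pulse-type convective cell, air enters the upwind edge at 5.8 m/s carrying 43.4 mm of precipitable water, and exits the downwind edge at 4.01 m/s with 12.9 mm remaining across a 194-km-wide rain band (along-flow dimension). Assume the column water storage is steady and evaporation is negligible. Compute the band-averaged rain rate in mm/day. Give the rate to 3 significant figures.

R ≈ 89.1 mm/day

Column moisture flux per unit crosswind length is F = V × PW.
Inflow: F_in = 5.8 × 43.4 = 251.72 mm·m/s
Outflow: F_out = 4.01 × 12.9 = 51.729 mm·m/s
Steady-state rate R = (F_in − F_out)/L = (251.72 − 51.729) / 194000 m = 1.031e-03 mm/s.
R = 1.031e-03 × 3600 × 24 = 89.1 mm/day.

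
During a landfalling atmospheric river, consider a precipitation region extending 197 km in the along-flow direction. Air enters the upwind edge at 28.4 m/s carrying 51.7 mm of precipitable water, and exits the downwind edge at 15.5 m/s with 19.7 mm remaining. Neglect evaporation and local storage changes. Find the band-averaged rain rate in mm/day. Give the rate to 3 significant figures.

R ≈ 510 mm/day

Column moisture flux per unit crosswind length is F = V × PW.
Inflow: F_in = 28.4 × 51.7 = 1468.28 mm·m/s
Outflow: F_out = 15.5 × 19.7 = 305.35 mm·m/s
Steady-state rate R = (F_in − F_out)/L = (1468.28 − 305.35) / 197000 m = 5.903e-03 mm/s.
R = 5.903e-03 × 3600 × 24 = 510 mm/day.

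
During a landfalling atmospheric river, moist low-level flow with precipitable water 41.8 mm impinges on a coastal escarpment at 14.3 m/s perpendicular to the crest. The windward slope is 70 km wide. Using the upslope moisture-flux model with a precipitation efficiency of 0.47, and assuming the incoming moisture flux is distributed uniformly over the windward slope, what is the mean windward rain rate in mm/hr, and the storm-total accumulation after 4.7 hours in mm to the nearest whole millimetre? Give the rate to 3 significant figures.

Incoming column moisture flux per unit ridge length: F = V × PW = 14.3 × 41.8 = 597.74 mm·m/s.
Spread over the 70 km slope with efficiency ε = 0.47: R = ε·F/W = 0.47 × 597.74 / 70000 m = 4.013e-03 mm/s.
R = 4.013e-03 × 3600 = 14.4 mm/hr.
Over 4.7 h: total = 14.4 × 4.7 = 67.68 ≈ 68 mm.

R ≈ 14.4 mm/hr; total ≈ 68 mm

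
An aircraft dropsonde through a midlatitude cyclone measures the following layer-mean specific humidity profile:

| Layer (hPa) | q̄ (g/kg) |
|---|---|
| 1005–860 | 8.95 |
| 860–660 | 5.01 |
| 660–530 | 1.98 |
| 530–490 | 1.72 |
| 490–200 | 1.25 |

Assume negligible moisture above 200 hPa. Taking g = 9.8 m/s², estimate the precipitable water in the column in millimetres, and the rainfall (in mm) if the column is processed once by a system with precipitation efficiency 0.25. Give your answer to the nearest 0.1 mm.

PW ≈ 30.5 mm; rainfall ≈ 7.6 mm

Precipitable water is the column-integrated vapour mass per unit area: PW = (1/g) Σ q̄ Δp, with q in kg/kg and Δp in Pa (1 kg/m² of water = 1 mm).
Layer 1005–860 hPa: Δp = 145 hPa = 14500 Pa, q̄ = 0.00895 kg/kg → 0.00895 × 14500 / 9.8 = 13.24 mm
Layer 860–660 hPa: Δp = 200 hPa = 20000 Pa, q̄ = 0.00501 kg/kg → 0.00501 × 20000 / 9.8 = 10.22 mm
Layer 660–530 hPa: Δp = 130 hPa = 13000 Pa, q̄ = 0.00198 kg/kg → 0.00198 × 13000 / 9.8 = 2.63 mm
Layer 530–490 hPa: Δp = 40 hPa = 4000 Pa, q̄ = 0.00172 kg/kg → 0.00172 × 4000 / 9.8 = 0.70 mm
Layer 490–200 hPa: Δp = 290 hPa = 29000 Pa, q̄ = 0.00125 kg/kg → 0.00125 × 29000 / 9.8 = 3.70 mm
PW = 13.24 + 10.22 + 2.63 + 0.70 + 3.70 = 30.49 ≈ 30.5 mm.
Rainfall = ε × PW = 0.25 × 30.5 = 7.6 mm.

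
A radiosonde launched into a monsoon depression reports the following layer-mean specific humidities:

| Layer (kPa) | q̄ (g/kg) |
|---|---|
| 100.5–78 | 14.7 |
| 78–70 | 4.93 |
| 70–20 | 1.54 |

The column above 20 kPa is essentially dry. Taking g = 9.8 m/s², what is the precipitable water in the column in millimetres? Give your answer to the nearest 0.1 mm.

PW ≈ 45.6 mm

Precipitable water is the column-integrated vapour mass per unit area: PW = (1/g) Σ q̄ Δp, with q in kg/kg and Δp in Pa (1 kg/m² of water = 1 mm).
Layer 100.5–78 kPa: Δp = 225 hPa = 22500 Pa, q̄ = 0.0147 kg/kg → 0.0147 × 22500 / 9.8 = 33.75 mm
Layer 78–70 kPa: Δp = 80 hPa = 8000 Pa, q̄ = 0.00493 kg/kg → 0.00493 × 8000 / 9.8 = 4.02 mm
Layer 70–20 kPa: Δp = 500 hPa = 50000 Pa, q̄ = 0.00154 kg/kg → 0.00154 × 50000 / 9.8 = 7.86 mm
PW = 33.75 + 4.02 + 7.86 = 45.63 ≈ 45.6 mm.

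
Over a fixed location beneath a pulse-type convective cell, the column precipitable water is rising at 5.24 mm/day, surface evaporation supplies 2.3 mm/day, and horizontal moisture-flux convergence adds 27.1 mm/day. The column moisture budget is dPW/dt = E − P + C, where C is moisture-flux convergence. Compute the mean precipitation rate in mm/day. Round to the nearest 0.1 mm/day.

dPW/dt = +5.24 mm/day.
P = E + C − dPW/dt = 2.3 + (27.1) − (+5.24) = 24.2 mm/day.

P ≈ 24.2 mm/day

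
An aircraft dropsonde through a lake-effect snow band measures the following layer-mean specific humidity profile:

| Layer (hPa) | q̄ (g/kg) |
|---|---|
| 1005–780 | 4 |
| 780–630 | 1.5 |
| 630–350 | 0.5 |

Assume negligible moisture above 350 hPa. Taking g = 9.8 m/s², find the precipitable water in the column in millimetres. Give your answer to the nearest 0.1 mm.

PW ≈ 12.9 mm

Precipitable water is the column-integrated vapour mass per unit area: PW = (1/g) Σ q̄ Δp, with q in kg/kg and Δp in Pa (1 kg/m² of water = 1 mm).
Layer 1005–780 hPa: Δp = 225 hPa = 22500 Pa, q̄ = 0.004 kg/kg → 0.004 × 22500 / 9.8 = 9.18 mm
Layer 780–630 hPa: Δp = 150 hPa = 15000 Pa, q̄ = 0.0015 kg/kg → 0.0015 × 15000 / 9.8 = 2.30 mm
Layer 630–350 hPa: Δp = 280 hPa = 28000 Pa, q̄ = 0.0005 kg/kg → 0.0005 × 28000 / 9.8 = 1.43 mm
PW = 9.18 + 2.30 + 1.43 = 12.91 ≈ 12.9 mm.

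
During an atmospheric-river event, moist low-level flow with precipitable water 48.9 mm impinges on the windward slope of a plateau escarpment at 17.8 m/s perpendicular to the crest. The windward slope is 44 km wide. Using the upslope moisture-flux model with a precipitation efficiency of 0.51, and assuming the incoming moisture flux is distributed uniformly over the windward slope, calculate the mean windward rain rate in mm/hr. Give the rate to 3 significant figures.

Incoming column moisture flux per unit ridge length: F = V × PW = 17.8 × 48.9 = 870.42 mm·m/s.
Spread over the 44 km slope with efficiency ε = 0.51: R = ε·F/W = 0.51 × 870.42 / 44000 m = 1.009e-02 mm/s.
R = 1.009e-02 × 3600 = 36.3 mm/hr.

R ≈ 36.3 mm/hr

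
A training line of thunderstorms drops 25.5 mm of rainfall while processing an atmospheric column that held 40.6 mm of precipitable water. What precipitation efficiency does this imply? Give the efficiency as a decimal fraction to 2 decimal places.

ε ≈ 0.63

ε = rainfall / PW = 25.5 / 40.6 = 0.63.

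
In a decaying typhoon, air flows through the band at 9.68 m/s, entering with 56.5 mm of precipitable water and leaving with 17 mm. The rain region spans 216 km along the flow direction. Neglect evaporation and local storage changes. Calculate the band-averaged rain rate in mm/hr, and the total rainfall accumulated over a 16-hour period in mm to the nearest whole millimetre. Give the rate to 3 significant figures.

R ≈ 6.37 mm/hr; total ≈ 102 mm

Column moisture flux per unit crosswind length is F = V × PW.
Inflow: F_in = 9.68 × 56.5 = 546.92 mm·m/s
Outflow: F_out = 9.68 × 17 = 164.56 mm·m/s
Steady-state rate R = (F_in − F_out)/L = (546.92 − 164.56) / 216000 m = 1.770e-03 mm/s.
R = 1.770e-03 × 3600 = 6.37 mm/hr.
Over 16 h: total = 6.37 × 16 = 101.92 ≈ 102 mm.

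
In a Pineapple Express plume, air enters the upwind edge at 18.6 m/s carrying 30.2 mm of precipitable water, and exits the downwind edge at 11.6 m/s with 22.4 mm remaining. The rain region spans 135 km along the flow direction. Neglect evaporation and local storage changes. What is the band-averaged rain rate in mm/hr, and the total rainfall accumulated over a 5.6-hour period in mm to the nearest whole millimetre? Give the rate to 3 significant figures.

Column moisture flux per unit crosswind length is F = V × PW.
Inflow: F_in = 18.6 × 30.2 = 561.72 mm·m/s
Outflow: F_out = 11.6 × 22.4 = 259.84 mm·m/s
Steady-state rate R = (F_in − F_out)/L = (561.72 − 259.84) / 135000 m = 2.236e-03 mm/s.
R = 2.236e-03 × 3600 = 8.05 mm/hr.
Over 5.6 h: total = 8.05 × 5.6 = 45.08 ≈ 45 mm.

R ≈ 8.05 mm/hr; total ≈ 45 mm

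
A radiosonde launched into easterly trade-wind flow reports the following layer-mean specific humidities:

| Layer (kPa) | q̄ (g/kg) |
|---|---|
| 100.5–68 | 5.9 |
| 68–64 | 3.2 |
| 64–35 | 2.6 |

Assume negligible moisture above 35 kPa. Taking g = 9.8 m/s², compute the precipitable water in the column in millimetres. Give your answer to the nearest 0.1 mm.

PW ≈ 28.6 mm

Precipitable water is the column-integrated vapour mass per unit area: PW = (1/g) Σ q̄ Δp, with q in kg/kg and Δp in Pa (1 kg/m² of water = 1 mm).
Layer 100.5–68 kPa: Δp = 325 hPa = 32500 Pa, q̄ = 0.0059 kg/kg → 0.0059 × 32500 / 9.8 = 19.57 mm
Layer 68–64 kPa: Δp = 40 hPa = 4000 Pa, q̄ = 0.0032 kg/kg → 0.0032 × 4000 / 9.8 = 1.31 mm
Layer 64–35 kPa: Δp = 290 hPa = 29000 Pa, q̄ = 0.0026 kg/kg → 0.0026 × 29000 / 9.8 = 7.69 mm
PW = 19.57 + 1.31 + 7.69 = 28.57 ≈ 28.6 mm.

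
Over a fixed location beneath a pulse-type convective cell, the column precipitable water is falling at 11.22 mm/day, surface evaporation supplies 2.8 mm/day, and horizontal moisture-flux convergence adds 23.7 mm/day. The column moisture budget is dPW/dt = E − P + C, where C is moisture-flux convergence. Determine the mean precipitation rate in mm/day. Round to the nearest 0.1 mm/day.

dPW/dt = -11.22 mm/day.
P = E + C − dPW/dt = 2.8 + (23.7) − (-11.22) = 37.7 mm/day.

P ≈ 37.7 mm/day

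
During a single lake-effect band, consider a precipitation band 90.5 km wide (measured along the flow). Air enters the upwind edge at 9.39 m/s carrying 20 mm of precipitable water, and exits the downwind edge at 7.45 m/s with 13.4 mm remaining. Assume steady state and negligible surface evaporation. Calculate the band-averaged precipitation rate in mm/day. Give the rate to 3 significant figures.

Column moisture flux per unit crosswind length is F = V × PW.
Inflow: F_in = 9.39 × 20 = 187.8 mm·m/s
Outflow: F_out = 7.45 × 13.4 = 99.83 mm·m/s
Steady-state rate R = (F_in − F_out)/L = (187.8 − 99.83) / 90500 m = 9.720e-04 mm/s.
R = 9.720e-04 × 3600 × 24 = 84.0 mm/day.

R ≈ 84.0 mm/day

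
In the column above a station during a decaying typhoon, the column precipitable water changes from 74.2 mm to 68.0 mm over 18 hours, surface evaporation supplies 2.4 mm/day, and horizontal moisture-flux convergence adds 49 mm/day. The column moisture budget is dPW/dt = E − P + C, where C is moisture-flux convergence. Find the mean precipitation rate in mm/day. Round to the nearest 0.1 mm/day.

P ≈ 59.7 mm/day

dPW/dt = (68.0 − 74.2) mm / (18/24 day) = -8.267 mm/day.
P = E + C − dPW/dt = 2.4 + (49) − (-8.267) = 59.7 mm/day.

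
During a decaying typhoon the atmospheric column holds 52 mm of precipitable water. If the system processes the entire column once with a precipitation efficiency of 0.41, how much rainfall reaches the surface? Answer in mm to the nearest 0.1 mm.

Rainfall = ε × PW = 0.41 × 52 = 21.3 mm.

rainfall ≈ 21.3 mm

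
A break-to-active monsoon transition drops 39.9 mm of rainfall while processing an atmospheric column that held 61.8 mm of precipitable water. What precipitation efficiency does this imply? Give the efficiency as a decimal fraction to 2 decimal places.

ε ≈ 0.65

ε = rainfall / PW = 39.9 / 61.8 = 0.65.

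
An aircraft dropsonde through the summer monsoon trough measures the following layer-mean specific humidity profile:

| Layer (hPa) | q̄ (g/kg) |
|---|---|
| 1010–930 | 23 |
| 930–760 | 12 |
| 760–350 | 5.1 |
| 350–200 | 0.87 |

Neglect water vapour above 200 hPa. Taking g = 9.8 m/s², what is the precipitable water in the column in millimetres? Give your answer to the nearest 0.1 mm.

PW ≈ 62.3 mm

Precipitable water is the column-integrated vapour mass per unit area: PW = (1/g) Σ q̄ Δp, with q in kg/kg and Δp in Pa (1 kg/m² of water = 1 mm).
Layer 1010–930 hPa: Δp = 80 hPa = 8000 Pa, q̄ = 0.023 kg/kg → 0.023 × 8000 / 9.8 = 18.78 mm
Layer 930–760 hPa: Δp = 170 hPa = 17000 Pa, q̄ = 0.012 kg/kg → 0.012 × 17000 / 9.8 = 20.82 mm
Layer 760–350 hPa: Δp = 410 hPa = 41000 Pa, q̄ = 0.0051 kg/kg → 0.0051 × 41000 / 9.8 = 21.34 mm
Layer 350–200 hPa: Δp = 150 hPa = 15000 Pa, q̄ = 0.00087 kg/kg → 0.00087 × 15000 / 9.8 = 1.33 mm
PW = 18.78 + 20.82 + 21.34 + 1.33 = 62.27 ≈ 62.3 mm.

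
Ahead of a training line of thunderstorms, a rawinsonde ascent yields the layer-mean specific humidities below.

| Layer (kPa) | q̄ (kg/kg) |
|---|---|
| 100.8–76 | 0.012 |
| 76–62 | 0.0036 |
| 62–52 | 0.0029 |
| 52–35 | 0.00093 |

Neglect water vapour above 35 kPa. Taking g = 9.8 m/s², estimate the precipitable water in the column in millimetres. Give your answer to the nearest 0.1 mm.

PW ≈ 40.1 mm

Precipitable water is the column-integrated vapour mass per unit area: PW = (1/g) Σ q̄ Δp, with q in kg/kg and Δp in Pa (1 kg/m² of water = 1 mm).
Layer 100.8–76 kPa: Δp = 248 hPa = 24800 Pa, q̄ = 0.012 kg/kg → 0.012 × 24800 / 9.8 = 30.37 mm
Layer 76–62 kPa: Δp = 140 hPa = 14000 Pa, q̄ = 0.0036 kg/kg → 0.0036 × 14000 / 9.8 = 5.14 mm
Layer 62–52 kPa: Δp = 100 hPa = 10000 Pa, q̄ = 0.0029 kg/kg → 0.0029 × 10000 / 9.8 = 2.96 mm
Layer 52–35 kPa: Δp = 170 hPa = 17000 Pa, q̄ = 0.00093 kg/kg → 0.00093 × 17000 / 9.8 = 1.61 mm
PW = 30.37 + 5.14 + 2.96 + 1.61 = 40.08 ≈ 40.1 mm.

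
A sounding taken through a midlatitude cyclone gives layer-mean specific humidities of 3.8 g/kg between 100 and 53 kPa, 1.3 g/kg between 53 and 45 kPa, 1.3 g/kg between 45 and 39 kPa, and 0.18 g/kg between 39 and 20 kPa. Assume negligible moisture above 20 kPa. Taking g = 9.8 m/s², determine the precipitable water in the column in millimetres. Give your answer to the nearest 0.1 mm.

Precipitable water is the column-integrated vapour mass per unit area: PW = (1/g) Σ q̄ Δp, with q in kg/kg and Δp in Pa (1 kg/m² of water = 1 mm).
Layer 100–53 kPa: Δp = 470 hPa = 47000 Pa, q̄ = 0.0038 kg/kg → 0.0038 × 47000 / 9.8 = 18.22 mm
Layer 53–45 kPa: Δp = 80 hPa = 8000 Pa, q̄ = 0.0013 kg/kg → 0.0013 × 8000 / 9.8 = 1.06 mm
Layer 45–39 kPa: Δp = 60 hPa = 6000 Pa, q̄ = 0.0013 kg/kg → 0.0013 × 6000 / 9.8 = 0.80 mm
Layer 39–20 kPa: Δp = 190 hPa = 19000 Pa, q̄ = 0.00018 kg/kg → 0.00018 × 19000 / 9.8 = 0.35 mm
PW = 18.22 + 1.06 + 0.80 + 0.35 = 20.43 ≈ 20.4 mm.

PW ≈ 20.4 mm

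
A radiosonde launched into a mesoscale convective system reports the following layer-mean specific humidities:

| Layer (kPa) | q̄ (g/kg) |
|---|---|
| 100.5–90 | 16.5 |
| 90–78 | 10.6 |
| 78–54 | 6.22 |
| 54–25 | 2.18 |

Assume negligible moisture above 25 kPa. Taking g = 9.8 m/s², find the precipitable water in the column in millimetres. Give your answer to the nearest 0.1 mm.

Precipitable water is the column-integrated vapour mass per unit area: PW = (1/g) Σ q̄ Δp, with q in kg/kg and Δp in Pa (1 kg/m² of water = 1 mm).
Layer 100.5–90 kPa: Δp = 105 hPa = 10500 Pa, q̄ = 0.0165 kg/kg → 0.0165 × 10500 / 9.8 = 17.68 mm
Layer 90–78 kPa: Δp = 120 hPa = 12000 Pa, q̄ = 0.0106 kg/kg → 0.0106 × 12000 / 9.8 = 12.98 mm
Layer 78–54 kPa: Δp = 240 hPa = 24000 Pa, q̄ = 0.00622 kg/kg → 0.00622 × 24000 / 9.8 = 15.23 mm
Layer 54–25 kPa: Δp = 290 hPa = 29000 Pa, q̄ = 0.00218 kg/kg → 0.00218 × 29000 / 9.8 = 6.45 mm
PW = 17.68 + 12.98 + 15.23 + 6.45 = 52.34 ≈ 52.3 mm.

PW ≈ 52.3 mm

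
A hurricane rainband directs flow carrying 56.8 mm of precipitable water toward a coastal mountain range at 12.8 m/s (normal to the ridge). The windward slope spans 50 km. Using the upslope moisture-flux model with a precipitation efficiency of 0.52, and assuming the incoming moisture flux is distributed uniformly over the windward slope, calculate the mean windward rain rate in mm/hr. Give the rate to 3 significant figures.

R ≈ 27.2 mm/hr

Incoming column moisture flux per unit ridge length: F = V × PW = 12.8 × 56.8 = 727.04 mm·m/s.
Spread over the 50 km slope with efficiency ε = 0.52: R = ε·F/W = 0.52 × 727.04 / 50000 m = 7.561e-03 mm/s.
R = 7.561e-03 × 3600 = 27.2 mm/hr.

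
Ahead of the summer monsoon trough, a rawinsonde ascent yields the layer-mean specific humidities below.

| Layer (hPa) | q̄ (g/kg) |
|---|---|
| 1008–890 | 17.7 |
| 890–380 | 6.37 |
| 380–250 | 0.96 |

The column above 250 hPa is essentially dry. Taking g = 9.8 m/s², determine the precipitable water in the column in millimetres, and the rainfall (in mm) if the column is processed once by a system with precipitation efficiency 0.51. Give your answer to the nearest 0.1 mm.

Precipitable water is the column-integrated vapour mass per unit area: PW = (1/g) Σ q̄ Δp, with q in kg/kg and Δp in Pa (1 kg/m² of water = 1 mm).
Layer 1008–890 hPa: Δp = 118 hPa = 11800 Pa, q̄ = 0.0177 kg/kg → 0.0177 × 11800 / 9.8 = 21.31 mm
Layer 890–380 hPa: Δp = 510 hPa = 51000 Pa, q̄ = 0.00637 kg/kg → 0.00637 × 51000 / 9.8 = 33.15 mm
Layer 380–250 hPa: Δp = 130 hPa = 13000 Pa, q̄ = 0.00096 kg/kg → 0.00096 × 13000 / 9.8 = 1.27 mm
PW = 21.31 + 33.15 + 1.27 = 55.73 ≈ 55.7 mm.
Rainfall = ε × PW = 0.51 × 55.7 = 28.4 mm.

PW ≈ 55.7 mm; rainfall ≈ 28.4 mm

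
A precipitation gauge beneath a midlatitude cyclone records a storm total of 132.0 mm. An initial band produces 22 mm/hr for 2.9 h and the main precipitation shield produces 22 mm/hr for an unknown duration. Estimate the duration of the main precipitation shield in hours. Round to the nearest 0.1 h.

Known phases: 22 × 2.9 = 63.8 mm.
Remaining depth = 132.0 − 63.8 = 68.2 mm.
Duration = 68.2 / 22 = 3.1 h.

duration ≈ 3.1 h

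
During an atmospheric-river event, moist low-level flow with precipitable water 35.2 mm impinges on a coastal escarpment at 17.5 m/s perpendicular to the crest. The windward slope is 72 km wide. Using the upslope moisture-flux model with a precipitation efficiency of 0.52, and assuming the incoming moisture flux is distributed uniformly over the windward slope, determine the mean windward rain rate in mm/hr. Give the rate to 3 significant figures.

R ≈ 16.0 mm/hr

Incoming column moisture flux per unit ridge length: F = V × PW = 17.5 × 35.2 = 616 mm·m/s.
Spread over the 72 km slope with efficiency ε = 0.52: R = ε·F/W = 0.52 × 616 / 72000 m = 4.449e-03 mm/s.
R = 4.449e-03 × 3600 = 16.0 mm/hr.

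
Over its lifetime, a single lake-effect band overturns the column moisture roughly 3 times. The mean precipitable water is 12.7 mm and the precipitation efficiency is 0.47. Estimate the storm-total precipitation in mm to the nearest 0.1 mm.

Each cycle deposits ε × PW = 0.47 × 12.7 = 5.969 mm.
Over 3 cycles: 3 × 5.969 = 17.9 mm.

precipitation ≈ 17.9 mm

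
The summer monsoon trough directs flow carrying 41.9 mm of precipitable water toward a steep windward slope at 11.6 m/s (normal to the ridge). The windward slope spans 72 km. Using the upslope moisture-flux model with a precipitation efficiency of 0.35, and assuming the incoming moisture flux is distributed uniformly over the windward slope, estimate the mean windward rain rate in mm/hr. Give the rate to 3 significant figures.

R ≈ 8.51 mm/hr

Incoming column moisture flux per unit ridge length: F = V × PW = 11.6 × 41.9 = 486.04 mm·m/s.
Spread over the 72 km slope with efficiency ε = 0.35: R = ε·F/W = 0.35 × 486.04 / 72000 m = 2.363e-03 mm/s.
R = 2.363e-03 × 3600 = 8.51 mm/hr.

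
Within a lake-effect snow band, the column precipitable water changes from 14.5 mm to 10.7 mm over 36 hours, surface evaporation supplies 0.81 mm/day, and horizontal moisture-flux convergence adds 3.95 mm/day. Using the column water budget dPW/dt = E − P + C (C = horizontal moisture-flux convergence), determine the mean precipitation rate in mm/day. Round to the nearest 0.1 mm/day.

P ≈ 7.3 mm/day

dPW/dt = (10.7 − 14.5) mm / (36/24 day) = -2.533 mm/day.
P = E + C − dPW/dt = 0.81 + (3.95) − (-2.533) = 7.3 mm/day.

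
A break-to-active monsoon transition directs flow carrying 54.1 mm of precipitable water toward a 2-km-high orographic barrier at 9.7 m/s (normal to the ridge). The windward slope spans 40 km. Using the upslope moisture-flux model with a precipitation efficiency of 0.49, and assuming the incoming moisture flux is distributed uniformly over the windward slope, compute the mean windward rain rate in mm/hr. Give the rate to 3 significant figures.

Incoming column moisture flux per unit ridge length: F = V × PW = 9.7 × 54.1 = 524.77 mm·m/s.
Spread over the 40 km slope with efficiency ε = 0.49: R = ε·F/W = 0.49 × 524.77 / 40000 m = 6.428e-03 mm/s.
R = 6.428e-03 × 3600 = 23.1 mm/hr.

R ≈ 23.1 mm/hr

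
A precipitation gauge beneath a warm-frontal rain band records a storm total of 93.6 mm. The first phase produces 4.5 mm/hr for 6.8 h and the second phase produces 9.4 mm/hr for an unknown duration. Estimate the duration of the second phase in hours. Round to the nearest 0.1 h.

Known phases: 4.5 × 6.8 = 30.6 mm.
Remaining depth = 93.6 − 30.6 = 63 mm.
Duration = 63 / 9.4 = 6.7 h.

duration ≈ 6.7 h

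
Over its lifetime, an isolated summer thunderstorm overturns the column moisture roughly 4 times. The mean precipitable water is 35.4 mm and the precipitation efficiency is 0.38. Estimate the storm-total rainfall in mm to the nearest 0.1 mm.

Each cycle deposits ε × PW = 0.38 × 35.4 = 13.452 mm.
Over 4 cycles: 4 × 13.452 = 53.8 mm.

rainfall ≈ 53.8 mm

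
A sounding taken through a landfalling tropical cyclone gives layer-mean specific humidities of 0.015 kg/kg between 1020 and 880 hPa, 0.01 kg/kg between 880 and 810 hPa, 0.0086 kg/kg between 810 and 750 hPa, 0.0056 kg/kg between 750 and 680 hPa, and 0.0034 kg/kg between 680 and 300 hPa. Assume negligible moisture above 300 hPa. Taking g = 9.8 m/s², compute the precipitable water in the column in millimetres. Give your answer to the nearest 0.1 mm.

PW ≈ 51.0 mm

Precipitable water is the column-integrated vapour mass per unit area: PW = (1/g) Σ q̄ Δp, with q in kg/kg and Δp in Pa (1 kg/m² of water = 1 mm).
Layer 1020–880 hPa: Δp = 140 hPa = 14000 Pa, q̄ = 0.015 kg/kg → 0.015 × 14000 / 9.8 = 21.43 mm
Layer 880–810 hPa: Δp = 70 hPa = 7000 Pa, q̄ = 0.01 kg/kg → 0.01 × 7000 / 9.8 = 7.14 mm
Layer 810–750 hPa: Δp = 60 hPa = 6000 Pa, q̄ = 0.0086 kg/kg → 0.0086 × 6000 / 9.8 = 5.27 mm
Layer 750–680 hPa: Δp = 70 hPa = 7000 Pa, q̄ = 0.0056 kg/kg → 0.0056 × 7000 / 9.8 = 4.00 mm
Layer 680–300 hPa: Δp = 380 hPa = 38000 Pa, q̄ = 0.0034 kg/kg → 0.0034 × 38000 / 9.8 = 13.18 mm
PW = 21.43 + 7.14 + 5.27 + 4.00 + 13.18 = 51.02 ≈ 51.0 mm.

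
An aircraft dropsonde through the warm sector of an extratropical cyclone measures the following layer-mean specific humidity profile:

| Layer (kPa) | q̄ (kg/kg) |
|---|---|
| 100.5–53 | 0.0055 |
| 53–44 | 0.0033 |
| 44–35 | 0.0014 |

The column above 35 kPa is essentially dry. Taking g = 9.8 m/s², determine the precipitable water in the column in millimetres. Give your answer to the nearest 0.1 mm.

PW ≈ 31.0 mm

Precipitable water is the column-integrated vapour mass per unit area: PW = (1/g) Σ q̄ Δp, with q in kg/kg and Δp in Pa (1 kg/m² of water = 1 mm).
Layer 100.5–53 kPa: Δp = 475 hPa = 47500 Pa, q̄ = 0.0055 kg/kg → 0.0055 × 47500 / 9.8 = 26.66 mm
Layer 53–44 kPa: Δp = 90 hPa = 9000 Pa, q̄ = 0.0033 kg/kg → 0.0033 × 9000 / 9.8 = 3.03 mm
Layer 44–35 kPa: Δp = 90 hPa = 9000 Pa, q̄ = 0.0014 kg/kg → 0.0014 × 9000 / 9.8 = 1.29 mm
PW = 26.66 + 3.03 + 1.29 = 30.98 ≈ 31.0 mm.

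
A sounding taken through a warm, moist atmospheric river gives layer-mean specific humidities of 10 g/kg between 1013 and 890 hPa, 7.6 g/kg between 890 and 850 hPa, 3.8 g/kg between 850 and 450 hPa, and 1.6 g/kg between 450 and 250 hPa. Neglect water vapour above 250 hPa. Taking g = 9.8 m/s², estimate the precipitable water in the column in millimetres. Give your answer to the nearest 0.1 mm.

Precipitable water is the column-integrated vapour mass per unit area: PW = (1/g) Σ q̄ Δp, with q in kg/kg and Δp in Pa (1 kg/m² of water = 1 mm).
Layer 1013–890 hPa: Δp = 123 hPa = 12300 Pa, q̄ = 0.01 kg/kg → 0.01 × 12300 / 9.8 = 12.55 mm
Layer 890–850 hPa: Δp = 40 hPa = 4000 Pa, q̄ = 0.0076 kg/kg → 0.0076 × 4000 / 9.8 = 3.10 mm
Layer 850–450 hPa: Δp = 400 hPa = 40000 Pa, q̄ = 0.0038 kg/kg → 0.0038 × 40000 / 9.8 = 15.51 mm
Layer 450–250 hPa: Δp = 200 hPa = 20000 Pa, q̄ = 0.0016 kg/kg → 0.0016 × 20000 / 9.8 = 3.27 mm
PW = 12.55 + 3.10 + 15.51 + 3.27 = 34.43 ≈ 34.4 mm.

PW ≈ 34.4 mm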